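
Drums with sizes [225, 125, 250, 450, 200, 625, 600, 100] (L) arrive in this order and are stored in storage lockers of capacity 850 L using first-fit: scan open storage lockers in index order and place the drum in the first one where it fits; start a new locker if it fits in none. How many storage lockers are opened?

  225 → locker 1 (new)  [load 225/850]
  125 → locker 1  [load 350/850]
  250 → locker 1  [load 600/850]
  450 → locker 2 (new)  [load 450/850]
  200 → locker 1  [load 800/850]
  625 → locker 3 (new)  [load 625/850]
  600 → locker 4 (new)  [load 600/850]
  100 → locker 2  [load 550/850]
4 storage lockers opened.

4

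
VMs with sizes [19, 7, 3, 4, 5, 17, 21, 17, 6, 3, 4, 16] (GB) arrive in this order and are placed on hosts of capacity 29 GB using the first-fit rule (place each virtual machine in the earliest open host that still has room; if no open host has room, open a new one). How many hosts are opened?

5

  19 → host 1 (new)  [load 19/29]
  7 → host 1  [load 26/29]
  3 → host 1  [load 29/29]
  4 → host 2 (new)  [load 4/29]
  5 → host 2  [load 9/29]
  17 → host 2  [load 26/29]
  21 → host 3 (new)  [load 21/29]
  17 → host 4 (new)  [load 17/29]
  6 → host 3  [load 27/29]
  3 → host 2  [load 29/29]
  4 → host 4  [load 21/29]
  16 → host 5 (new)  [load 16/29]
5 hosts opened.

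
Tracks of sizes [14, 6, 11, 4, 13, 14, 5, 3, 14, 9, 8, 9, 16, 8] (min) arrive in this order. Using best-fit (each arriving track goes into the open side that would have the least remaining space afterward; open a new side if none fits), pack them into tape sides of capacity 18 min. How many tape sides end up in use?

  14 → side 1 (new)  [load 14/18]
  6 → side 2 (new)  [load 6/18]
  11 → side 2  [load 17/18]
  4 → side 1  [load 18/18]
  13 → side 3 (new)  [load 13/18]
  14 → side 4 (new)  [load 14/18]
  5 → side 3  [load 18/18]
  3 → side 4  [load 17/18]
  14 → side 5 (new)  [load 14/18]
  9 → side 6 (new)  [load 9/18]
  8 → side 6  [load 17/18]
  9 → side 7 (new)  [load 9/18]
  16 → side 8 (new)  [load 16/18]
  8 → side 7  [load 17/18]
8 tape sides opened.

8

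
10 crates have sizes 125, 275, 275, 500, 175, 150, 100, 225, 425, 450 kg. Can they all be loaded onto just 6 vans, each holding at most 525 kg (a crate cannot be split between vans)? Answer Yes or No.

Yes

A valid assignment using 6 vans:
  van 1: 500 = 500
  van 2: 450 = 450
  van 3: 425 + 100 = 525
  van 4: 275 + 225 = 500
  van 5: 275 + 175 = 450
  van 6: 150 + 125 = 275
Every load is within 525 kg, so 6 vans suffice.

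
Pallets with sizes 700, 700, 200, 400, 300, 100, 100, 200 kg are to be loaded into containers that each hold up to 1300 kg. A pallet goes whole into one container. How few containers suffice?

Total = 700 + 700 + 400 + 300 + 200 + 200 + 100 + 100 = 2700 kg.
Lower bound: ⌈2700/1300⌉ = 3 containers.
A packing using 3 containers:
  container 1: 700 + 400 + 200 = 1300
  container 2: 700 + 300 + 200 + 100 = 1300
  container 3: 100 = 100
This matches the lower bound, so 3 is optimal.

3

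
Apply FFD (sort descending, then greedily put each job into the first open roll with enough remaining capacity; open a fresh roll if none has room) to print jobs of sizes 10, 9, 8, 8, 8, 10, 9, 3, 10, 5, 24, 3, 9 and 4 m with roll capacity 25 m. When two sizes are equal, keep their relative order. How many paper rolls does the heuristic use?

Sorted descending: 24, 10, 10, 10, 9, 9, 9, 8, 8, 8, 5, 4, 3, 3.
  24 → roll 1 (new)  [load 24/25]
  10 → roll 2 (new)  [load 10/25]
  10 → roll 2  [load 20/25]
  10 → roll 3 (new)  [load 10/25]
  9 → roll 3  [load 19/25]
  9 → roll 4 (new)  [load 9/25]
  9 → roll 4  [load 18/25]
  8 → roll 5 (new)  [load 8/25]
  8 → roll 5  [load 16/25]
  8 → roll 5  [load 24/25]
  5 → roll 2  [load 25/25]
  4 → roll 3  [load 23/25]
  3 → roll 4  [load 21/25]
  3 → roll 4  [load 24/25]
5 paper rolls opened.

5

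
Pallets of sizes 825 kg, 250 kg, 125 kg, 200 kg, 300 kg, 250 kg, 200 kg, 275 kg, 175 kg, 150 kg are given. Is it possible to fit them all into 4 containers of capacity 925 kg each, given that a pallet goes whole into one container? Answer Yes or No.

Yes

A valid assignment using 4 containers:
  container 1: 825 = 825
  container 2: 300 + 275 + 250 = 825
  container 3: 250 + 200 + 200 + 175 = 825
  container 4: 150 + 125 = 275
Every load is within 925 kg, so 4 containers suffice.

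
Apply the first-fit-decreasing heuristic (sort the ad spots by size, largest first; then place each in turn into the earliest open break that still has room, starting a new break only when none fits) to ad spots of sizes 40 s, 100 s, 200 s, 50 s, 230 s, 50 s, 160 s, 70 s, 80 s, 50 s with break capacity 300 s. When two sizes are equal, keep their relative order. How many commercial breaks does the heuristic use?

Sorted descending: 230, 200, 160, 100, 80, 70, 50, 50, 50, 40.
  230 → break 1 (new)  [load 230/300]
  200 → break 2 (new)  [load 200/300]
  160 → break 3 (new)  [load 160/300]
  100 → break 2  [load 300/300]
  80 → break 3  [load 240/300]
  70 → break 1  [load 300/300]
  50 → break 3  [load 290/300]
  50 → break 4 (new)  [load 50/300]
  50 → break 4  [load 100/300]
  40 → break 4  [load 140/300]
4 commercial breaks opened.

4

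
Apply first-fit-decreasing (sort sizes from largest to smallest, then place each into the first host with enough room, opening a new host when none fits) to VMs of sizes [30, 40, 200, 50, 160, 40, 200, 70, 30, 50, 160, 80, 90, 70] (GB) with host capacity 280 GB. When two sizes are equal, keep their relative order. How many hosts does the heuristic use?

Sorted descending: 200, 200, 160, 160, 90, 80, 70, 70, 50, 50, 40, 40, 30, 30.
  200 → host 1 (new)  [load 200/280]
  200 → host 2 (new)  [load 200/280]
  160 → host 3 (new)  [load 160/280]
  160 → host 4 (new)  [load 160/280]
  90 → host 3  [load 250/280]
  80 → host 1  [load 280/280]
  70 → host 2  [load 270/280]
  70 → host 4  [load 230/280]
  50 → host 4  [load 280/280]
  50 → host 5 (new)  [load 50/280]
  40 → host 5  [load 90/280]
  40 → host 5  [load 130/280]
  30 → host 3  [load 280/280]
  30 → host 5  [load 160/280]
5 hosts opened.

5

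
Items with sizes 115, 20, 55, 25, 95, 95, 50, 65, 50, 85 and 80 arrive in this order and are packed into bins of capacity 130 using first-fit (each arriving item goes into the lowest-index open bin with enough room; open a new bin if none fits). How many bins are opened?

7

  115 → bin 1 (new)  [load 115/130]
  20 → bin 2 (new)  [load 20/130]
  55 → bin 2  [load 75/130]
  25 → bin 2  [load 100/130]
  95 → bin 3 (new)  [load 95/130]
  95 → bin 4 (new)  [load 95/130]
  50 → bin 5 (new)  [load 50/130]
  65 → bin 5  [load 115/130]
  50 → bin 6 (new)  [load 50/130]
  85 → bin 7 (new)  [load 85/130]
  80 → bin 6  [load 130/130]
7 bins opened.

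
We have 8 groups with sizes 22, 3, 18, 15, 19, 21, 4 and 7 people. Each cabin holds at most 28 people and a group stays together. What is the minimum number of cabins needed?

5

Total = 22 + 21 + 19 + 18 + 15 + 7 + 4 + 3 = 109 people.
Lower bound: ⌈109/28⌉ = 4 cabins.
Also, 5 groups each exceed 14 people, and no two of those can share a cabin, so at least 5 cabins are needed.
A packing using 5 cabins:
  cabin 1: 22 + 4 = 26
  cabin 2: 21 + 7 = 28
  cabin 3: 19 + 3 = 22
  cabin 4: 18 = 18
  cabin 5: 15 = 15
This matches the lower bound, so 5 is optimal.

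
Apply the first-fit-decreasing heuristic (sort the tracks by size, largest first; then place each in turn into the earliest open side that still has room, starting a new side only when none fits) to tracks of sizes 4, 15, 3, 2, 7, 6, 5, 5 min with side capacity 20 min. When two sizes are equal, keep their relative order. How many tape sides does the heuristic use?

Sorted descending: 15, 7, 6, 5, 5, 4, 3, 2.
  15 → side 1 (new)  [load 15/20]
  7 → side 2 (new)  [load 7/20]
  6 → side 2  [load 13/20]
  5 → side 1  [load 20/20]
  5 → side 2  [load 18/20]
  4 → side 3 (new)  [load 4/20]
  3 → side 3  [load 7/20]
  2 → side 2  [load 20/20]
3 tape sides opened.

3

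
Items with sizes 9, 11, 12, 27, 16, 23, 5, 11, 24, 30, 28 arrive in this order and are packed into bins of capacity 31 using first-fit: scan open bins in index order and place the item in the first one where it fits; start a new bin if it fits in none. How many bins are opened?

  9 → bin 1 (new)  [load 9/31]
  11 → bin 1  [load 20/31]
  12 → bin 2 (new)  [load 12/31]
  27 → bin 3 (new)  [load 27/31]
  16 → bin 2  [load 28/31]
  23 → bin 4 (new)  [load 23/31]
  5 → bin 1  [load 25/31]
  11 → bin 5 (new)  [load 11/31]
  24 → bin 6 (new)  [load 24/31]
  30 → bin 7 (new)  [load 30/31]
  28 → bin 8 (new)  [load 28/31]
8 bins opened.

8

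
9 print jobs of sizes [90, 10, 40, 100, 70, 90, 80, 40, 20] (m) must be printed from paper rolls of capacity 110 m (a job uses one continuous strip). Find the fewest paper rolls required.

Total = 100 + 90 + 90 + 80 + 70 + 40 + 40 + 20 + 10 = 540 m.
Lower bound: ⌈540/110⌉ = 5 paper rolls.
A packing using 6 paper rolls:
  roll 1: 100 + 10 = 110
  roll 2: 90 + 20 = 110
  roll 3: 90 = 90
  roll 4: 80 = 80
  roll 5: 70 + 40 = 110
  roll 6: 40 = 40
No arrangement into 5 paper rolls stays within capacity, so 6 is optimal.

6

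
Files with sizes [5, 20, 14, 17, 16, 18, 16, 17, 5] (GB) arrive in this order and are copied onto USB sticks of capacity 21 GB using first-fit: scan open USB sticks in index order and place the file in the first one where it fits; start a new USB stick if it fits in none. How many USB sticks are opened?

7

  5 → USB stick 1 (new)  [load 5/21]
  20 → USB stick 2 (new)  [load 20/21]
  14 → USB stick 1  [load 19/21]
  17 → USB stick 3 (new)  [load 17/21]
  16 → USB stick 4 (new)  [load 16/21]
  18 → USB stick 5 (new)  [load 18/21]
  16 → USB stick 6 (new)  [load 16/21]
  17 → USB stick 7 (new)  [load 17/21]
  5 → USB stick 4  [load 21/21]
7 USB sticks opened.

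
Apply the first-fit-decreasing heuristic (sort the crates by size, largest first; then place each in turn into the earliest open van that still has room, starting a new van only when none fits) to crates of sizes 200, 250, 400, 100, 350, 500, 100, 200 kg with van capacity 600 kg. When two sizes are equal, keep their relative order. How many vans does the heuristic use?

Sorted descending: 500, 400, 350, 250, 200, 200, 100, 100.
  500 → van 1 (new)  [load 500/600]
  400 → van 2 (new)  [load 400/600]
  350 → van 3 (new)  [load 350/600]
  250 → van 3  [load 600/600]
  200 → van 2  [load 600/600]
  200 → van 4 (new)  [load 200/600]
  100 → van 1  [load 600/600]
  100 → van 4  [load 300/600]
4 vans opened.

4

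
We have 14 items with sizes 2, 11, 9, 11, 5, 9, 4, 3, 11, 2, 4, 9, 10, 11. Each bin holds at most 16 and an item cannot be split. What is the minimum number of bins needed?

8

Total = 11 + 11 + 11 + 11 + 10 + 9 + 9 + 9 + 5 + 4 + 4 + 3 + 2 + 2 = 101.
Lower bound: ⌈101/16⌉ = 7 bins.
Also, 8 items each exceed 8, and no two of those can share a bin, so at least 8 bins are needed.
A packing using 8 bins:
  bin 1: 11 + 5 = 16
  bin 2: 11 + 4 = 15
  bin 3: 11 + 4 = 15
  bin 4: 11 + 3 + 2 = 16
  bin 5: 10 + 2 = 12
  bin 6: 9 = 9
  bin 7: 9 = 9
  bin 8: 9 = 9
This matches the lower bound, so 8 is optimal.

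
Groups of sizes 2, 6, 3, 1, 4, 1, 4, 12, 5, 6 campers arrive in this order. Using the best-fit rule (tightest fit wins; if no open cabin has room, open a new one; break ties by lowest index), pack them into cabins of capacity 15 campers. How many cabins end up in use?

  2 → cabin 1 (new)  [load 2/15]
  6 → cabin 1  [load 8/15]
  3 → cabin 1  [load 11/15]
  1 → cabin 1  [load 12/15]
  4 → cabin 2 (new)  [load 4/15]
  1 → cabin 1  [load 13/15]
  4 → cabin 2  [load 8/15]
  12 → cabin 3 (new)  [load 12/15]
  5 → cabin 2  [load 13/15]
  6 → cabin 4 (new)  [load 6/15]
4 cabins opened.

4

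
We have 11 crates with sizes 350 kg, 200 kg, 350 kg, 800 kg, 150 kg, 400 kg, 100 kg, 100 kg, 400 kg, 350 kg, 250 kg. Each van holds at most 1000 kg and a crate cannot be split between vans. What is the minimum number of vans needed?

4

Total = 800 + 400 + 400 + 350 + 350 + 350 + 250 + 200 + 150 + 100 + 100 = 3450 kg.
Lower bound: ⌈3450/1000⌉ = 4 vans.
A packing using 4 vans:
  van 1: 800 + 200 = 1000
  van 2: 400 + 400 + 150 = 950
  van 3: 350 + 350 + 250 = 950
  van 4: 350 + 100 + 100 = 550
This matches the lower bound, so 4 is optimal.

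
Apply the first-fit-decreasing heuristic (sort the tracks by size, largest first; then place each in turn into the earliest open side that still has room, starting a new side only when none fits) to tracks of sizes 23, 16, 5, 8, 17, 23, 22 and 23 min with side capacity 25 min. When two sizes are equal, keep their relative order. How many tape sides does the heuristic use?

Sorted descending: 23, 23, 23, 22, 17, 16, 8, 5.
  23 → side 1 (new)  [load 23/25]
  23 → side 2 (new)  [load 23/25]
  23 → side 3 (new)  [load 23/25]
  22 → side 4 (new)  [load 22/25]
  17 → side 5 (new)  [load 17/25]
  16 → side 6 (new)  [load 16/25]
  8 → side 5  [load 25/25]
  5 → side 6  [load 21/25]
6 tape sides opened.

6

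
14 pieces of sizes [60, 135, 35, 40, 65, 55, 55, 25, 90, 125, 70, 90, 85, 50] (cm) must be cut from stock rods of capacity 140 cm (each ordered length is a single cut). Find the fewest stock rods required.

8

Total = 135 + 125 + 90 + 90 + 85 + 70 + 65 + 60 + 55 + 55 + 50 + 40 + 35 + 25 = 980 cm.
Lower bound: ⌈980/140⌉ = 7 stock rods.
A packing using 8 stock rods:
  stock rod 1: 135 = 135
  stock rod 2: 125 = 125
  stock rod 3: 90 + 50 = 140
  stock rod 4: 90 + 40 = 130
  stock rod 5: 85 + 55 = 140
  stock rod 6: 70 + 65 = 135
  stock rod 7: 60 + 55 + 25 = 140
  stock rod 8: 35 = 35
No arrangement into 7 stock rods stays within capacity, so 8 is optimal.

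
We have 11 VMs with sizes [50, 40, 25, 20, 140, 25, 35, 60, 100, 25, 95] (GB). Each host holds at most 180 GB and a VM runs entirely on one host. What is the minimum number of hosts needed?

Total = 140 + 100 + 95 + 60 + 50 + 40 + 35 + 25 + 25 + 25 + 20 = 615 GB.
Lower bound: ⌈615/180⌉ = 4 hosts.
A packing using 4 hosts:
  host 1: 140 + 40 = 180
  host 2: 100 + 60 + 20 = 180
  host 3: 95 + 50 + 35 = 180
  host 4: 25 + 25 + 25 = 75
This matches the lower bound, so 4 is optimal.

4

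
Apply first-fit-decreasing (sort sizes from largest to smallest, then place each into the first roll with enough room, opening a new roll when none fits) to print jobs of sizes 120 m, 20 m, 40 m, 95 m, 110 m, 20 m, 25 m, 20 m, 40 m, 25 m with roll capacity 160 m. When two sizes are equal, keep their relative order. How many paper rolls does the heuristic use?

Sorted descending: 120, 110, 95, 40, 40, 25, 25, 20, 20, 20.
  120 → roll 1 (new)  [load 120/160]
  110 → roll 2 (new)  [load 110/160]
  95 → roll 3 (new)  [load 95/160]
  40 → roll 1  [load 160/160]
  40 → roll 2  [load 150/160]
  25 → roll 3  [load 120/160]
  25 → roll 3  [load 145/160]
  20 → roll 4 (new)  [load 20/160]
  20 → roll 4  [load 40/160]
  20 → roll 4  [load 60/160]
4 paper rolls opened.

4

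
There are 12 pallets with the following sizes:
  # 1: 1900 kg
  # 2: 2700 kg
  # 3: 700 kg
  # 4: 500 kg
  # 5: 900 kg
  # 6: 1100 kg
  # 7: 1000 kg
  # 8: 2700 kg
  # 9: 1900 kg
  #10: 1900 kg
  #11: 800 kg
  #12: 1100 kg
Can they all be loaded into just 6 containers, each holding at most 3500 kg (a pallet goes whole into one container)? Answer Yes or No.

A valid assignment using 6 containers:
  container 1: 2700 + 800 = 3500
  container 2: 2700 + 700 = 3400
  container 3: 1900 + 1100 + 500 = 3500
  container 4: 1900 + 1100 = 3000
  container 5: 1900 + 1000 = 2900
  container 6: 900 = 900
Every load is within 3500 kg, so 6 containers suffice.

Yes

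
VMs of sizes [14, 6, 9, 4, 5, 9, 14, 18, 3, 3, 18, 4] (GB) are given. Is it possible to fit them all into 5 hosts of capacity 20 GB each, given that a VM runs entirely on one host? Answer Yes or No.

Total = 107 GB; ⌈107/20⌉ = 6.
At least 6 hosts are required, but only 5 are allowed.

No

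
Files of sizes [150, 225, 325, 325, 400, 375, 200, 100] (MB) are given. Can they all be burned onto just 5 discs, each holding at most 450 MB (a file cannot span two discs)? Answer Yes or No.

Total = 2100 MB; ⌈2100/450⌉ = 5.
The bound of 5 does not rule out 5, but exhaustive search shows no assignment into 5 discs of capacity 450 MB exists — the minimum is 6.

No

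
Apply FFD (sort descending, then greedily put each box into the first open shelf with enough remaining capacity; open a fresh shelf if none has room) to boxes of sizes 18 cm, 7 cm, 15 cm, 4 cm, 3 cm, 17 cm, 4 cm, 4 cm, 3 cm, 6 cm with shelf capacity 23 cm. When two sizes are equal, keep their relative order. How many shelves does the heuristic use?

4

Sorted descending: 18, 17, 15, 7, 6, 4, 4, 4, 3, 3.
  18 → shelf 1 (new)  [load 18/23]
  17 → shelf 2 (new)  [load 17/23]
  15 → shelf 3 (new)  [load 15/23]
  7 → shelf 3  [load 22/23]
  6 → shelf 2  [load 23/23]
  4 → shelf 1  [load 22/23]
  4 → shelf 4 (new)  [load 4/23]
  4 → shelf 4  [load 8/23]
  3 → shelf 4  [load 11/23]
  3 → shelf 4  [load 14/23]
4 shelves opened.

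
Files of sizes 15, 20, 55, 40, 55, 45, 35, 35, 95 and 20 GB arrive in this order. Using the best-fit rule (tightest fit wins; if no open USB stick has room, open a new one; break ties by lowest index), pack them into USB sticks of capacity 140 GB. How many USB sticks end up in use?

  15 → USB stick 1 (new)  [load 15/140]
  20 → USB stick 1  [load 35/140]
  55 → USB stick 1  [load 90/140]
  40 → USB stick 1  [load 130/140]
  55 → USB stick 2 (new)  [load 55/140]
  45 → USB stick 2  [load 100/140]
  35 → USB stick 2  [load 135/140]
  35 → USB stick 3 (new)  [load 35/140]
  95 → USB stick 3  [load 130/140]
  20 → USB stick 4 (new)  [load 20/140]
4 USB sticks opened.

4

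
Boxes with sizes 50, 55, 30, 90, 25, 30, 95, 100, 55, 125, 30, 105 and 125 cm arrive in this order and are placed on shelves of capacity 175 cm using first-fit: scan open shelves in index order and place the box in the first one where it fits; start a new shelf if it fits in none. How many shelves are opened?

7

  50 → shelf 1 (new)  [load 50/175]
  55 → shelf 1  [load 105/175]
  30 → shelf 1  [load 135/175]
  90 → shelf 2 (new)  [load 90/175]
  25 → shelf 1  [load 160/175]
  30 → shelf 2  [load 120/175]
  95 → shelf 3 (new)  [load 95/175]
  100 → shelf 4 (new)  [load 100/175]
  55 → shelf 2  [load 175/175]
  125 → shelf 5 (new)  [load 125/175]
  30 → shelf 3  [load 125/175]
  105 → shelf 6 (new)  [load 105/175]
  125 → shelf 7 (new)  [load 125/175]
7 shelves opened.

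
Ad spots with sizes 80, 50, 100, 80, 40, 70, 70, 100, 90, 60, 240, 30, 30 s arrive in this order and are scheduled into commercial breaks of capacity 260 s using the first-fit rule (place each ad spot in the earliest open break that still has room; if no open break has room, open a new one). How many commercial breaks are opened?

  80 → break 1 (new)  [load 80/260]
  50 → break 1  [load 130/260]
  100 → break 1  [load 230/260]
  80 → break 2 (new)  [load 80/260]
  40 → break 2  [load 120/260]
  70 → break 2  [load 190/260]
  70 → break 2  [load 260/260]
  100 → break 3 (new)  [load 100/260]
  90 → break 3  [load 190/260]
  60 → break 3  [load 250/260]
  240 → break 4 (new)  [load 240/260]
  30 → break 1  [load 260/260]
  30 → break 5 (new)  [load 30/260]
5 commercial breaks opened.

5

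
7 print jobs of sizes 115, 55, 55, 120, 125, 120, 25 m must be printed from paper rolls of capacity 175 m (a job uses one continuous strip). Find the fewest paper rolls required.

Total = 125 + 120 + 120 + 115 + 55 + 55 + 25 = 615 m.
Lower bound: ⌈615/175⌉ = 4 paper rolls.
A packing using 4 paper rolls:
  roll 1: 125 + 25 = 150
  roll 2: 120 + 55 = 175
  roll 3: 120 + 55 = 175
  roll 4: 115 = 115
This matches the lower bound, so 4 is optimal.

4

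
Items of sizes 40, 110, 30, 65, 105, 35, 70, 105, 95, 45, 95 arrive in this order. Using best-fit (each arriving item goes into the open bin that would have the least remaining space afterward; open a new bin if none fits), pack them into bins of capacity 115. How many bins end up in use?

8

  40 → bin 1 (new)  [load 40/115]
  110 → bin 2 (new)  [load 110/115]
  30 → bin 1  [load 70/115]
  65 → bin 3 (new)  [load 65/115]
  105 → bin 4 (new)  [load 105/115]
  35 → bin 1  [load 105/115]
  70 → bin 5 (new)  [load 70/115]
  105 → bin 6 (new)  [load 105/115]
  95 → bin 7 (new)  [load 95/115]
  45 → bin 5  [load 115/115]
  95 → bin 8 (new)  [load 95/115]
8 bins opened.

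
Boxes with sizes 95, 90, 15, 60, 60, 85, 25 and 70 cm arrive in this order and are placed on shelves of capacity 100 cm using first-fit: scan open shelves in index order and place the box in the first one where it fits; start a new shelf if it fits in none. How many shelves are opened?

6

  95 → shelf 1 (new)  [load 95/100]
  90 → shelf 2 (new)  [load 90/100]
  15 → shelf 3 (new)  [load 15/100]
  60 → shelf 3  [load 75/100]
  60 → shelf 4 (new)  [load 60/100]
  85 → shelf 5 (new)  [load 85/100]
  25 → shelf 3  [load 100/100]
  70 → shelf 6 (new)  [load 70/100]
6 shelves opened.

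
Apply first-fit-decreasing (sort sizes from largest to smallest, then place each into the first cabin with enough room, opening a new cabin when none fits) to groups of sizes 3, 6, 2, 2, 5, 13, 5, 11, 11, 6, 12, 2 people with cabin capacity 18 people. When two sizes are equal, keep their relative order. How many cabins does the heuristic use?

5

Sorted descending: 13, 12, 11, 11, 6, 6, 5, 5, 3, 2, 2, 2.
  13 → cabin 1 (new)  [load 13/18]
  12 → cabin 2 (new)  [load 12/18]
  11 → cabin 3 (new)  [load 11/18]
  11 → cabin 4 (new)  [load 11/18]
  6 → cabin 2  [load 18/18]
  6 → cabin 3  [load 17/18]
  5 → cabin 1  [load 18/18]
  5 → cabin 4  [load 16/18]
  3 → cabin 5 (new)  [load 3/18]
  2 → cabin 4  [load 18/18]
  2 → cabin 5  [load 5/18]
  2 → cabin 5  [load 7/18]
5 cabins opened.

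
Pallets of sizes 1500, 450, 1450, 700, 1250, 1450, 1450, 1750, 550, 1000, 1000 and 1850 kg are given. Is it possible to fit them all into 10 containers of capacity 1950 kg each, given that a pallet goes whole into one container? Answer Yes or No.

A valid assignment using 9 containers:
  container 1: 1850 = 1850
  container 2: 1750 = 1750
  container 3: 1500 + 450 = 1950
  container 4: 1450 = 1450
  container 5: 1450 = 1450
  container 6: 1450 = 1450
  container 7: 1250 + 700 = 1950
  container 8: 1000 + 550 = 1550
  container 9: 1000 = 1000
That uses only 9 ≤ 10, so 10 containers are enough.

Yes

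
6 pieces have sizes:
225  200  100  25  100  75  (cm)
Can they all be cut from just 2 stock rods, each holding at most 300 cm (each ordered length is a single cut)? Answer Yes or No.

No

Total = 725 cm; ⌈725/300⌉ = 3.
At least 3 stock rods are required, but only 2 are allowed.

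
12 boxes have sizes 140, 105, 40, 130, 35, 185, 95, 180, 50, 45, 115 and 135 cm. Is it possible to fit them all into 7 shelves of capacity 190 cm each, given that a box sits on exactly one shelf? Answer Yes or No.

Total = 1255 cm; ⌈1255/190⌉ = 7.
The bound of 7 does not rule out 7, but exhaustive search shows no assignment into 7 shelves of capacity 190 cm exists — the minimum is 8.

No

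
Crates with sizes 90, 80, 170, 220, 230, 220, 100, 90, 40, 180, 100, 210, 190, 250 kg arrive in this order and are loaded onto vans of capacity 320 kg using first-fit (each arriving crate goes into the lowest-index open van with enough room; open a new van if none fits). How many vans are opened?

9

  90 → van 1 (new)  [load 90/320]
  80 → van 1  [load 170/320]
  170 → van 2 (new)  [load 170/320]
  220 → van 3 (new)  [load 220/320]
  230 → van 4 (new)  [load 230/320]
  220 → van 5 (new)  [load 220/320]
  100 → van 1  [load 270/320]
  90 → van 2  [load 260/320]
  40 → van 1  [load 310/320]
  180 → van 6 (new)  [load 180/320]
  100 → van 3  [load 320/320]
  210 → van 7 (new)  [load 210/320]
  190 → van 8 (new)  [load 190/320]
  250 → van 9 (new)  [load 250/320]
9 vans opened.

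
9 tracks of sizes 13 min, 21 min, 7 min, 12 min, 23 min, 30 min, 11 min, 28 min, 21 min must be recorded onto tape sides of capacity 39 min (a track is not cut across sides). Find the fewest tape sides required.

5

Total = 30 + 28 + 23 + 21 + 21 + 13 + 12 + 11 + 7 = 166 min.
Lower bound: ⌈166/39⌉ = 5 tape sides.
A packing using 5 tape sides:
  side 1: 30 + 7 = 37
  side 2: 28 + 11 = 39
  side 3: 23 + 13 = 36
  side 4: 21 + 12 = 33
  side 5: 21 = 21
This matches the lower bound, so 5 is optimal.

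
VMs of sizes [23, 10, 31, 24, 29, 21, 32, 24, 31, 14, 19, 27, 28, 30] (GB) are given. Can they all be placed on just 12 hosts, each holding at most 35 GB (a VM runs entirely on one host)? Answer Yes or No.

Yes

A valid assignment using 12 hosts:
  host 1: 32 = 32
  host 2: 31 = 31
  host 3: 31 = 31
  host 4: 30 = 30
  host 5: 29 = 29
  host 6: 28 = 28
  host 7: 27 = 27
  host 8: 24 + 10 = 34
  host 9: 24 = 24
  host 10: 23 = 23
  host 11: 21 + 14 = 35
  host 12: 19 = 19
Every load is within 35 GB, so 12 hosts suffice.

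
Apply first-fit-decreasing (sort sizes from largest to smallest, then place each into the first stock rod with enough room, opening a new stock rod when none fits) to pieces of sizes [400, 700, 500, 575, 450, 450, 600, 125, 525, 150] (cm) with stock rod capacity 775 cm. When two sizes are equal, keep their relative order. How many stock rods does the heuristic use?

Sorted descending: 700, 600, 575, 525, 500, 450, 450, 400, 150, 125.
  700 → stock rod 1 (new)  [load 700/775]
  600 → stock rod 2 (new)  [load 600/775]
  575 → stock rod 3 (new)  [load 575/775]
  525 → stock rod 4 (new)  [load 525/775]
  500 → stock rod 5 (new)  [load 500/775]
  450 → stock rod 6 (new)  [load 450/775]
  450 → stock rod 7 (new)  [load 450/775]
  400 → stock rod 8 (new)  [load 400/775]
  150 → stock rod 2  [load 750/775]
  125 → stock rod 3  [load 700/775]
8 stock rods opened.

8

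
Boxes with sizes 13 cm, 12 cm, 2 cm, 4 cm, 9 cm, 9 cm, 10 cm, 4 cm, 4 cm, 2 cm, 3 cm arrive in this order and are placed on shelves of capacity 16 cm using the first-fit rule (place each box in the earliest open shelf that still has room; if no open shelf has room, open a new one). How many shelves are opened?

  13 → shelf 1 (new)  [load 13/16]
  12 → shelf 2 (new)  [load 12/16]
  2 → shelf 1  [load 15/16]
  4 → shelf 2  [load 16/16]
  9 → shelf 3 (new)  [load 9/16]
  9 → shelf 4 (new)  [load 9/16]
  10 → shelf 5 (new)  [load 10/16]
  4 → shelf 3  [load 13/16]
  4 → shelf 4  [load 13/16]
  2 → shelf 3  [load 15/16]
  3 → shelf 4  [load 16/16]
5 shelves opened.

5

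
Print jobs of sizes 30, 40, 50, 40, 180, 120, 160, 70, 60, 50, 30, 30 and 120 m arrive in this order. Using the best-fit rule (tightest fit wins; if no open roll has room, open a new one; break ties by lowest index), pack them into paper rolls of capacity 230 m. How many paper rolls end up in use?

5

  30 → roll 1 (new)  [load 30/230]
  40 → roll 1  [load 70/230]
  50 → roll 1  [load 120/230]
  40 → roll 1  [load 160/230]
  180 → roll 2 (new)  [load 180/230]
  120 → roll 3 (new)  [load 120/230]
  160 → roll 4 (new)  [load 160/230]
  70 → roll 1  [load 230/230]
  60 → roll 4  [load 220/230]
  50 → roll 2  [load 230/230]
  30 → roll 3  [load 150/230]
  30 → roll 3  [load 180/230]
  120 → roll 5 (new)  [load 120/230]
5 paper rolls opened.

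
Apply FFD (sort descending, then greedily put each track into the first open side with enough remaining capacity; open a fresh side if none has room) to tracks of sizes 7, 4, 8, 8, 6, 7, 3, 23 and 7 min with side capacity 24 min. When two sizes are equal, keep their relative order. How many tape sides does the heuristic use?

Sorted descending: 23, 8, 8, 7, 7, 7, 6, 4, 3.
  23 → side 1 (new)  [load 23/24]
  8 → side 2 (new)  [load 8/24]
  8 → side 2  [load 16/24]
  7 → side 2  [load 23/24]
  7 → side 3 (new)  [load 7/24]
  7 → side 3  [load 14/24]
  6 → side 3  [load 20/24]
  4 → side 3  [load 24/24]
  3 → side 4 (new)  [load 3/24]
4 tape sides opened.

4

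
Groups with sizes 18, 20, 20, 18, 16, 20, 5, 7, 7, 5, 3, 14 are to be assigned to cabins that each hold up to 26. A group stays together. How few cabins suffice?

7

Total = 20 + 20 + 20 + 18 + 18 + 16 + 14 + 7 + 7 + 5 + 5 + 3 = 153.
Lower bound: ⌈153/26⌉ = 6 cabins.
Also, 7 groups each exceed 13, and no two of those can share a cabin, so at least 7 cabins are needed.
A packing using 7 cabins:
  cabin 1: 20 + 5 = 25
  cabin 2: 20 + 5 = 25
  cabin 3: 20 + 3 = 23
  cabin 4: 18 + 7 = 25
  cabin 5: 18 + 7 = 25
  cabin 6: 16 = 16
  cabin 7: 14 = 14
This matches the lower bound, so 7 is optimal.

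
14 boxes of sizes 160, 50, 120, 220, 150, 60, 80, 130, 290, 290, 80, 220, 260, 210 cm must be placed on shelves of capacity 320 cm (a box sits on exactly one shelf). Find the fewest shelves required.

Total = 290 + 290 + 260 + 220 + 220 + 210 + 160 + 150 + 130 + 120 + 80 + 80 + 60 + 50 = 2320 cm.
Lower bound: ⌈2320/320⌉ = 8 shelves.
A packing using 8 shelves:
  shelf 1: 290 = 290
  shelf 2: 290 = 290
  shelf 3: 260 + 60 = 320
  shelf 4: 220 + 80 = 300
  shelf 5: 220 + 80 = 300
  shelf 6: 210 + 50 = 260
  shelf 7: 160 + 150 = 310
  shelf 8: 130 + 120 = 250
This matches the lower bound, so 8 is optimal.

8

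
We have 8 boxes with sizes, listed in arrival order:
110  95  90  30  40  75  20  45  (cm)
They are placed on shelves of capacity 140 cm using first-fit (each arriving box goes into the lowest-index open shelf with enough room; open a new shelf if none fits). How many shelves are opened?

  110 → shelf 1 (new)  [load 110/140]
  95 → shelf 2 (new)  [load 95/140]
  90 → shelf 3 (new)  [load 90/140]
  30 → shelf 1  [load 140/140]
  40 → shelf 2  [load 135/140]
  75 → shelf 4 (new)  [load 75/140]
  20 → shelf 3  [load 110/140]
  45 → shelf 4  [load 120/140]
4 shelves opened.

4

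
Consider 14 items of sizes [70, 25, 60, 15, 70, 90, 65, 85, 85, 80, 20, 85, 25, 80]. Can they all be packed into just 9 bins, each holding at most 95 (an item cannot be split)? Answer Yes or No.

No

Total = 855; ⌈855/95⌉ = 9.
10 items each exceed half the capacity and cannot share a bin, forcing at least 10 bins.
At least 10 bins are required, but only 9 are allowed.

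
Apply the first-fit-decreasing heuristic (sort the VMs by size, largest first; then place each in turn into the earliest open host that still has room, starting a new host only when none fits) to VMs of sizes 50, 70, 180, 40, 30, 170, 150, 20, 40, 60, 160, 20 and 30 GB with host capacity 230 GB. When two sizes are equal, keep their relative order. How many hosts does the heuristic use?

5

Sorted descending: 180, 170, 160, 150, 70, 60, 50, 40, 40, 30, 30, 20, 20.
  180 → host 1 (new)  [load 180/230]
  170 → host 2 (new)  [load 170/230]
  160 → host 3 (new)  [load 160/230]
  150 → host 4 (new)  [load 150/230]
  70 → host 3  [load 230/230]
  60 → host 2  [load 230/230]
  50 → host 1  [load 230/230]
  40 → host 4  [load 190/230]
  40 → host 4  [load 230/230]
  30 → host 5 (new)  [load 30/230]
  30 → host 5  [load 60/230]
  20 → host 5  [load 80/230]
  20 → host 5  [load 100/230]
5 hosts opened.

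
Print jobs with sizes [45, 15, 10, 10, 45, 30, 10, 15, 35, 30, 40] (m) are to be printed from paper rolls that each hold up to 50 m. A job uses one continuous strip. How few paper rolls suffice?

Total = 45 + 45 + 40 + 35 + 30 + 30 + 15 + 15 + 10 + 10 + 10 = 285 m.
Lower bound: ⌈285/50⌉ = 6 paper rolls.
A packing using 6 paper rolls:
  roll 1: 45 = 45
  roll 2: 45 = 45
  roll 3: 40 + 10 = 50
  roll 4: 35 + 15 = 50
  roll 5: 30 + 15 = 45
  roll 6: 30 + 10 + 10 = 50
This matches the lower bound, so 6 is optimal.

6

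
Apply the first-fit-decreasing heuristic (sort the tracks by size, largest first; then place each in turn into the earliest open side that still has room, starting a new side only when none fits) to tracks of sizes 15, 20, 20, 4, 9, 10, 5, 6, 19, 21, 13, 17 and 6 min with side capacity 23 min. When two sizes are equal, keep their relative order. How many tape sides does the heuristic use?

Sorted descending: 21, 20, 20, 19, 17, 15, 13, 10, 9, 6, 6, 5, 4.
  21 → side 1 (new)  [load 21/23]
  20 → side 2 (new)  [load 20/23]
  20 → side 3 (new)  [load 20/23]
  19 → side 4 (new)  [load 19/23]
  17 → side 5 (new)  [load 17/23]
  15 → side 6 (new)  [load 15/23]
  13 → side 7 (new)  [load 13/23]
  10 → side 7  [load 23/23]
  9 → side 8 (new)  [load 9/23]
  6 → side 5  [load 23/23]
  6 → side 6  [load 21/23]
  5 → side 8  [load 14/23]
  4 → side 4  [load 23/23]
8 tape sides opened.

8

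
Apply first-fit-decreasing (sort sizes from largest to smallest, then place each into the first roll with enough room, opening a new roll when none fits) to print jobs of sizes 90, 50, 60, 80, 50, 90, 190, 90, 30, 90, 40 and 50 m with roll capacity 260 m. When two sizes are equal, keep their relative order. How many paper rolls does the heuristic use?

Sorted descending: 190, 90, 90, 90, 90, 80, 60, 50, 50, 50, 40, 30.
  190 → roll 1 (new)  [load 190/260]
  90 → roll 2 (new)  [load 90/260]
  90 → roll 2  [load 180/260]
  90 → roll 3 (new)  [load 90/260]
  90 → roll 3  [load 180/260]
  80 → roll 2  [load 260/260]
  60 → roll 1  [load 250/260]
  50 → roll 3  [load 230/260]
  50 → roll 4 (new)  [load 50/260]
  50 → roll 4  [load 100/260]
  40 → roll 4  [load 140/260]
  30 → roll 3  [load 260/260]
4 paper rolls opened.

4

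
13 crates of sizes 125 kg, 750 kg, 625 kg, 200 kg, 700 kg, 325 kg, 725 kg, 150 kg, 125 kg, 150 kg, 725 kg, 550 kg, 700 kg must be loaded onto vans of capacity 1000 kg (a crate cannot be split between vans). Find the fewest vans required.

Total = 750 + 725 + 725 + 700 + 700 + 625 + 550 + 325 + 200 + 150 + 150 + 125 + 125 = 5850 kg.
Lower bound: ⌈5850/1000⌉ = 6 vans.
Also, 7 crates each exceed 500 kg, and no two of those can share a van, so at least 7 vans are needed.
A packing using 7 vans:
  van 1: 750 + 200 = 950
  van 2: 725 + 150 + 125 = 1000
  van 3: 725 + 150 + 125 = 1000
  van 4: 700 = 700
  van 5: 700 = 700
  van 6: 625 + 325 = 950
  van 7: 550 = 550
This matches the lower bound, so 7 is optimal.

7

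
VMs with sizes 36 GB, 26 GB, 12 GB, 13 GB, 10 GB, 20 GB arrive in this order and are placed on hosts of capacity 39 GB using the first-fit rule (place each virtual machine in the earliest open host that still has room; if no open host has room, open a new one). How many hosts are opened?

  36 → host 1 (new)  [load 36/39]
  26 → host 2 (new)  [load 26/39]
  12 → host 2  [load 38/39]
  13 → host 3 (new)  [load 13/39]
  10 → host 3  [load 23/39]
  20 → host 4 (new)  [load 20/39]
4 hosts opened.

4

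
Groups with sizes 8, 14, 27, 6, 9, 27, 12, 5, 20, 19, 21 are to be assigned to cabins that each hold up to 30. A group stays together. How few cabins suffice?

Total = 27 + 27 + 21 + 20 + 19 + 14 + 12 + 9 + 8 + 6 + 5 = 168.
Lower bound: ⌈168/30⌉ = 6 cabins.
A packing using 6 cabins:
  cabin 1: 27 = 27
  cabin 2: 27 = 27
  cabin 3: 21 + 9 = 30
  cabin 4: 20 + 8 = 28
  cabin 5: 19 + 6 + 5 = 30
  cabin 6: 14 + 12 = 26
This matches the lower bound, so 6 is optimal.

6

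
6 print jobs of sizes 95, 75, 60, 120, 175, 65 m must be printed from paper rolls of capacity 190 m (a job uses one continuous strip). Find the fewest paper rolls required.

4

Total = 175 + 120 + 95 + 75 + 65 + 60 = 590 m.
Lower bound: ⌈590/190⌉ = 4 paper rolls.
A packing using 4 paper rolls:
  roll 1: 175 = 175
  roll 2: 120 + 65 = 185
  roll 3: 95 + 75 = 170
  roll 4: 60 = 60
This matches the lower bound, so 4 is optimal.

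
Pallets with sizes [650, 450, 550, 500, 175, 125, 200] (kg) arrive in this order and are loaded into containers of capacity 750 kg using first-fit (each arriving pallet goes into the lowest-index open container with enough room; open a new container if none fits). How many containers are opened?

4

  650 → container 1 (new)  [load 650/750]
  450 → container 2 (new)  [load 450/750]
  550 → container 3 (new)  [load 550/750]
  500 → container 4 (new)  [load 500/750]
  175 → container 2  [load 625/750]
  125 → container 2  [load 750/750]
  200 → container 3  [load 750/750]
4 containers opened.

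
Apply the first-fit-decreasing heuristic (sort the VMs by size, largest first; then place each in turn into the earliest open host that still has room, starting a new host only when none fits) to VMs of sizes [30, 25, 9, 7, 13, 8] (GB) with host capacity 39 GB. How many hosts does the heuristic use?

Sorted descending: 30, 25, 13, 9, 8, 7.
  30 → host 1 (new)  [load 30/39]
  25 → host 2 (new)  [load 25/39]
  13 → host 2  [load 38/39]
  9 → host 1  [load 39/39]
  8 → host 3 (new)  [load 8/39]
  7 → host 3  [load 15/39]
3 hosts opened.

3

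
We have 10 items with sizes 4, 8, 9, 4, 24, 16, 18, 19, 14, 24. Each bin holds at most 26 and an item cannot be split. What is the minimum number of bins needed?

Total = 24 + 24 + 19 + 18 + 16 + 14 + 9 + 8 + 4 + 4 = 140.
Lower bound: ⌈140/26⌉ = 6 bins.
A packing using 6 bins:
  bin 1: 24 = 24
  bin 2: 24 = 24
  bin 3: 19 + 4 = 23
  bin 4: 18 + 8 = 26
  bin 5: 16 + 9 = 25
  bin 6: 14 + 4 = 18
This matches the lower bound, so 6 is optimal.

6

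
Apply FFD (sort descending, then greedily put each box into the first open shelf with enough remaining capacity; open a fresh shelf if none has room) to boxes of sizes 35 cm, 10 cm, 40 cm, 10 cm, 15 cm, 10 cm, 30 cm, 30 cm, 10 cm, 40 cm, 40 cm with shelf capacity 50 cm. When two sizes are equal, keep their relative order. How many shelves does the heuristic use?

Sorted descending: 40, 40, 40, 35, 30, 30, 15, 10, 10, 10, 10.
  40 → shelf 1 (new)  [load 40/50]
  40 → shelf 2 (new)  [load 40/50]
  40 → shelf 3 (new)  [load 40/50]
  35 → shelf 4 (new)  [load 35/50]
  30 → shelf 5 (new)  [load 30/50]
  30 → shelf 6 (new)  [load 30/50]
  15 → shelf 4  [load 50/50]
  10 → shelf 1  [load 50/50]
  10 → shelf 2  [load 50/50]
  10 → shelf 3  [load 50/50]
  10 → shelf 5  [load 40/50]
6 shelves opened.

6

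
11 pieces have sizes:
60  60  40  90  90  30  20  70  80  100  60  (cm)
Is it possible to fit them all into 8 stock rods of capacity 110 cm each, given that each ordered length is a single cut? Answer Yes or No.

Yes

A valid assignment using 8 stock rods:
  stock rod 1: 100 = 100
  stock rod 2: 90 + 20 = 110
  stock rod 3: 90 = 90
  stock rod 4: 80 + 30 = 110
  stock rod 5: 70 + 40 = 110
  stock rod 6: 60 = 60
  stock rod 7: 60 = 60
  stock rod 8: 60 = 60
Every load is within 110 cm, so 8 stock rods suffice.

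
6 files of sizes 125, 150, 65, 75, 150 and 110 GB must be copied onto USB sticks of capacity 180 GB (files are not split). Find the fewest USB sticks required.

Total = 150 + 150 + 125 + 110 + 75 + 65 = 675 GB.
Lower bound: ⌈675/180⌉ = 4 USB sticks.
A packing using 5 USB sticks:
  USB stick 1: 150 = 150
  USB stick 2: 150 = 150
  USB stick 3: 125 = 125
  USB stick 4: 110 + 65 = 175
  USB stick 5: 75 = 75
No arrangement into 4 USB sticks stays within capacity, so 5 is optimal.

5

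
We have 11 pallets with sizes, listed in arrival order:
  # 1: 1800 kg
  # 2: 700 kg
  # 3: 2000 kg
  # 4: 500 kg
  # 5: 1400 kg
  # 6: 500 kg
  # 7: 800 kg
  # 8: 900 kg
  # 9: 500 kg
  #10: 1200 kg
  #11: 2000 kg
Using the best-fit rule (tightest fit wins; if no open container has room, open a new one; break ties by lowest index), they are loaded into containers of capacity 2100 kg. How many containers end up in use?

  1800 → container 1 (new)  [load 1800/2100]
  700 → container 2 (new)  [load 700/2100]
  2000 → container 3 (new)  [load 2000/2100]
  500 → container 2  [load 1200/2100]
  1400 → container 4 (new)  [load 1400/2100]
  500 → container 4  [load 1900/2100]
  800 → container 2  [load 2000/2100]
  900 → container 5 (new)  [load 900/2100]
  500 → container 5  [load 1400/2100]
  1200 → container 6 (new)  [load 1200/2100]
  2000 → container 7 (new)  [load 2000/2100]
7 containers opened.

7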